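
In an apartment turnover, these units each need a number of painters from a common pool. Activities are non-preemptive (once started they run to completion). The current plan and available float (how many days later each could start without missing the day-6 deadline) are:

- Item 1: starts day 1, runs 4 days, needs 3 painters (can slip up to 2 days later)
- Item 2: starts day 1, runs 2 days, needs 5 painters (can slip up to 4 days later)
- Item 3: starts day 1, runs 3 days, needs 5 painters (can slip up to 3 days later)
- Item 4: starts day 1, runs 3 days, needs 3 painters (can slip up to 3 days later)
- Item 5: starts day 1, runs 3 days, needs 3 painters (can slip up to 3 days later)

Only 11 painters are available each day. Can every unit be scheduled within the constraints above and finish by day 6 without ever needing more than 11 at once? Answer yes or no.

Schedule Item 1@1, Item 2@5, Item 3@4, Item 4@1, Item 5@1: d1:9  d2:9  d3:9  d4:8  d5:10  d6:10 — peak 10 ≤ 11.

yes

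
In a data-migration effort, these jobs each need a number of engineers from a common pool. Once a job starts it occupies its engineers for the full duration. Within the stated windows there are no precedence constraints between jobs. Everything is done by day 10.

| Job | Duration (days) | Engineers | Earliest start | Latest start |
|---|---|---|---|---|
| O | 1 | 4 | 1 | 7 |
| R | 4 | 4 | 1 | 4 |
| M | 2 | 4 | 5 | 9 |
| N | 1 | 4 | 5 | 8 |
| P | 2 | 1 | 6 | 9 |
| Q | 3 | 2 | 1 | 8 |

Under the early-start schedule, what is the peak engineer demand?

10

Early-start schedule: O@1, R@1, M@5, N@5, P@6, Q@1.
Load per day: day 1: 10, day 2: 6, day 3: 6, day 4: 4, day 5: 8, day 6: 5, day 7: 1, day 8: 0, day 9: 0, day 10: 0.
Peak is 10.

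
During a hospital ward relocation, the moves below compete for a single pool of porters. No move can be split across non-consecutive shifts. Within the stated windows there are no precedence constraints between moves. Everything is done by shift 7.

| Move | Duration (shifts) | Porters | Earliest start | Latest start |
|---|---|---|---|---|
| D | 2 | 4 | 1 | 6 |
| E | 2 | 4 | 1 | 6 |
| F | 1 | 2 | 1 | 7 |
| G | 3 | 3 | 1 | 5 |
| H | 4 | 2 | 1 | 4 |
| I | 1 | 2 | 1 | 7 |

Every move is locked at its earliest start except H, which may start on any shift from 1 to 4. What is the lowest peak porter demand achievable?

H@1: s1:17  s2:13  s3:5  s4:2  s5:0  s6:0  s7:0 → peak 17
H@2: s1:15  s2:13  s3:5  s4:2  s5:2  s6:0  s7:0 → peak 15
H@3: s1:15  s2:11  s3:5  s4:2  s5:2  s6:2  s7:0 → peak 15
H@4: s1:15  s2:11  s3:3  s4:2  s5:2  s6:2  s7:2 → peak 15
Best is H@2, peak 15.

15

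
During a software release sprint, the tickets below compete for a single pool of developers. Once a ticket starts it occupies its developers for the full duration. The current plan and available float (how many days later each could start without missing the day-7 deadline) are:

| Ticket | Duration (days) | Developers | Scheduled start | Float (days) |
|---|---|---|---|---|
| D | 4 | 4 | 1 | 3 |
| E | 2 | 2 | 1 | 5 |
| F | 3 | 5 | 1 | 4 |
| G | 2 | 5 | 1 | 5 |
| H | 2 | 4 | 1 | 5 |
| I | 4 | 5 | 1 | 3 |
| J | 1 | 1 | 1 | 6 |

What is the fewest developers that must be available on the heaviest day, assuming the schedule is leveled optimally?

13

Early-start (D@1, E@1, F@1, G@1, H@1, I@1, J@1) gives peak 26: d1:26  d2:25  d3:14  d4:9  d5:0  d6:0  d7:0.
Shift G→5, H→3, I→4.
Schedule D@1, E@1, F@1, G@5, H@3, I@4, J@1: d1:12  d2:11  d3:13  d4:13  d5:10  d6:10  d7:5 — peak 13.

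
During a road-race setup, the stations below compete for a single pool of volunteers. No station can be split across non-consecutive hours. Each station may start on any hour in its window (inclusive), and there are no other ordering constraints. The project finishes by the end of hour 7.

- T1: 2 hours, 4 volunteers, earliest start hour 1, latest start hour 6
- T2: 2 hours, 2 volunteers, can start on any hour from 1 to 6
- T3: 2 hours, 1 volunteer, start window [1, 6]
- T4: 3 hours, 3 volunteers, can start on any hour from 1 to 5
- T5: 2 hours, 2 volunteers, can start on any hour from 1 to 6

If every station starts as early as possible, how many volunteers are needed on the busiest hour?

Early-start schedule: T1@1, T2@1, T3@1, T4@1, T5@1.
Load per hour: hour 1: 12, hour 2: 12, hour 3: 3, hour 4: 0, hour 5: 0, hour 6: 0, hour 7: 0.
Peak is 12.

12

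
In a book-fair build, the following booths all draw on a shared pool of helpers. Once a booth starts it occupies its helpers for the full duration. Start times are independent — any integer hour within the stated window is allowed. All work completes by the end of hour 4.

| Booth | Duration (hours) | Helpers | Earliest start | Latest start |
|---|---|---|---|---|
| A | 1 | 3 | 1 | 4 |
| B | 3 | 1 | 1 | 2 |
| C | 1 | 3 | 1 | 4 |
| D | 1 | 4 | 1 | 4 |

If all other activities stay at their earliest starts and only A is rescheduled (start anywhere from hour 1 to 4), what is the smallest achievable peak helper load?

8

A@1: h1:11  h2:1  h3:1  h4:0 → peak 11
A@2: h1:8  h2:4  h3:1  h4:0 → peak 8
A@3: h1:8  h2:1  h3:4  h4:0 → peak 8
A@4: h1:8  h2:1  h3:1  h4:3 → peak 8
Best is A@2, peak 8.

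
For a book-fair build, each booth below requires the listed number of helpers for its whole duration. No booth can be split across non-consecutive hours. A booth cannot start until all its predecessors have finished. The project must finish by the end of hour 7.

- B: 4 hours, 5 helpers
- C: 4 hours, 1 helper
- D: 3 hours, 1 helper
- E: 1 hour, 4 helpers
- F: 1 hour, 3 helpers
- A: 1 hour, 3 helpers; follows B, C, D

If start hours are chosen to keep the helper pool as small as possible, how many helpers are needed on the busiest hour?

Early-start (B@1, C@1, D@1, E@1, F@1, A@5) gives peak 14: h1:14  h2:7  h3:7  h4:6  h5:3  h6:0  h7:0.
Shift E→5, F→5, A→6.
Schedule B@1, C@1, D@1, E@5, F@5, A@6: h1:7  h2:7  h3:7  h4:6  h5:7  h6:3  h7:0 — peak 7.

7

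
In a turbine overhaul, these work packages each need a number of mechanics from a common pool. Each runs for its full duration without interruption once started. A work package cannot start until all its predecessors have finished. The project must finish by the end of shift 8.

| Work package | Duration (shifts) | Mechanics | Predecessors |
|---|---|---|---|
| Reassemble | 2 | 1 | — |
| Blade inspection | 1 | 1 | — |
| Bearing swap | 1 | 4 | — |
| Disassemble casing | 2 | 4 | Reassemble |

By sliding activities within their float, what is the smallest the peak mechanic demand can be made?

4

Early-start (Reassemble@1, Blade inspection@1, Bearing swap@1, Disassemble casing@3) gives peak 6: s1:6  s2:1  s3:4  s4:4  s5:0  s6:0  s7:0  s8:0.
Shift Bearing swap→3, Disassemble casing→4.
Schedule Reassemble@1, Blade inspection@1, Bearing swap@3, Disassemble casing@4: s1:2  s2:1  s3:4  s4:4  s5:4  s6:0  s7:0  s8:0 — peak 4.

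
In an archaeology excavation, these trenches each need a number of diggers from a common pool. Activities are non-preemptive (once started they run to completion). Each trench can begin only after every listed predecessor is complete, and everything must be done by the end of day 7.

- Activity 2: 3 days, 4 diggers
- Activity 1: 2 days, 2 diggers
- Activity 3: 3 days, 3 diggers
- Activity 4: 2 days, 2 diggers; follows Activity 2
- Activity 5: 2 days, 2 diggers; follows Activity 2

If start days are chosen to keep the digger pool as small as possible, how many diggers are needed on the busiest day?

6

Early-start (Activity 2@1, Activity 1@1, Activity 3@1, Activity 4@4, Activity 5@4) gives peak 9: d1:9  d2:9  d3:7  d4:4  d5:4  d6:0  d7:0.
Shift Activity 3→4, Activity 5→6.
Schedule Activity 2@1, Activity 1@1, Activity 3@4, Activity 4@4, Activity 5@6: d1:6  d2:6  d3:4  d4:5  d5:5  d6:5  d7:2 — peak 6.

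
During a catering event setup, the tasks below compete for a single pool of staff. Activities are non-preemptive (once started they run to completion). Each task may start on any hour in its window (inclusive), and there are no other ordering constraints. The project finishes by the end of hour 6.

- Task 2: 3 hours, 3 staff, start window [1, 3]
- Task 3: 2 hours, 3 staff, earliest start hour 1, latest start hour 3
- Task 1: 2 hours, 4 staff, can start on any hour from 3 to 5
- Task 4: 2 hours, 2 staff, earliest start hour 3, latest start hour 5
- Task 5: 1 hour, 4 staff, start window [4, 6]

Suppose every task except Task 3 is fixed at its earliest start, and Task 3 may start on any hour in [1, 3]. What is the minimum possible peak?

10

Task 3@1: h1:6  h2:6  h3:9  h4:10  h5:0  h6:0 → peak 10
Task 3@2: h1:3  h2:6  h3:12  h4:10  h5:0  h6:0 → peak 12
Task 3@3: h1:3  h2:3  h3:12  h4:13  h5:0  h6:0 → peak 13
Best is Task 3@1, peak 10.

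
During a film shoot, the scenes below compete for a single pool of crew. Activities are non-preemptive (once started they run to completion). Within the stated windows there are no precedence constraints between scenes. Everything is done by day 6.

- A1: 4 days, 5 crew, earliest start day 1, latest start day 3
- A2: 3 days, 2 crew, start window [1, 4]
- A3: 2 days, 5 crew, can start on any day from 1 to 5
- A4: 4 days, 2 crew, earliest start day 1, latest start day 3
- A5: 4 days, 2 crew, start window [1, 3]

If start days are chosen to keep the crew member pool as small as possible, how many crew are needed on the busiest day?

11

Early-start (A1@1, A2@1, A3@1, A4@1, A5@1) gives peak 16: d1:16  d2:16  d3:11  d4:9  d5:0  d6:0.
Shift A3→5.
Schedule A1@1, A2@1, A3@5, A4@1, A5@1: d1:11  d2:11  d3:11  d4:9  d5:5  d6:5 — peak 11.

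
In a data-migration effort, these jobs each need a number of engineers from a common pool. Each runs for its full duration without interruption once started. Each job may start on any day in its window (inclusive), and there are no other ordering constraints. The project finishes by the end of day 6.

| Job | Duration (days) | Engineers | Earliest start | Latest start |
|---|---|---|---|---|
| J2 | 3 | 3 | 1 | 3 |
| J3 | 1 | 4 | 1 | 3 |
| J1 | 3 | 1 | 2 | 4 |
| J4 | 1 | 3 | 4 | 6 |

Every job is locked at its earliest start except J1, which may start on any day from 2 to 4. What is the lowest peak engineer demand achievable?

7

J1@2: d1:7  d2:4  d3:4  d4:4  d5:0  d6:0 → peak 7
J1@3: d1:7  d2:3  d3:4  d4:4  d5:1  d6:0 → peak 7
J1@4: d1:7  d2:3  d3:3  d4:4  d5:1  d6:1 → peak 7
Best is J1@2, peak 7.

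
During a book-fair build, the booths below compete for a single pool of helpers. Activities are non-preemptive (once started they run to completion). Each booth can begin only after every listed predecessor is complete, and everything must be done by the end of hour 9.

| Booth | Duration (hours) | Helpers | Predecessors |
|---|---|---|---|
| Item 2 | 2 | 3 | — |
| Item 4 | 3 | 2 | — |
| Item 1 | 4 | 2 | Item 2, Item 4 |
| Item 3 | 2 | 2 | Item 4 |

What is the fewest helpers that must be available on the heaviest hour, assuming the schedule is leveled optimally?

4

Early-start (Item 2@1, Item 4@1, Item 1@4, Item 3@4) gives peak 5: h1:5  h2:5  h3:2  h4:4  h5:4  h6:2  h7:2  h8:0  h9:0.
Shift Item 4→3, Item 1→6, Item 3→6.
Schedule Item 2@1, Item 4@3, Item 1@6, Item 3@6: h1:3  h2:3  h3:2  h4:2  h5:2  h6:4  h7:4  h8:2  h9:2 — peak 4.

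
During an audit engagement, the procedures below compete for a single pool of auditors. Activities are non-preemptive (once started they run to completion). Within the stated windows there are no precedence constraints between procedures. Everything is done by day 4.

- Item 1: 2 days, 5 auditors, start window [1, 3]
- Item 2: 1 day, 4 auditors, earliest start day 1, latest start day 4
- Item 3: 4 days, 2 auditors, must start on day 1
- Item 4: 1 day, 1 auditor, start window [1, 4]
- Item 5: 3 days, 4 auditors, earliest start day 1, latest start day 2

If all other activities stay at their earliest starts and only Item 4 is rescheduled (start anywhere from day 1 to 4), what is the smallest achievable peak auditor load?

15

Item 4@1: d1:16  d2:11  d3:6  d4:2 → peak 16
Item 4@2: d1:15  d2:12  d3:6  d4:2 → peak 15
Item 4@3: d1:15  d2:11  d3:7  d4:2 → peak 15
Item 4@4: d1:15  d2:11  d3:6  d4:3 → peak 15
Best is Item 4@2, peak 15.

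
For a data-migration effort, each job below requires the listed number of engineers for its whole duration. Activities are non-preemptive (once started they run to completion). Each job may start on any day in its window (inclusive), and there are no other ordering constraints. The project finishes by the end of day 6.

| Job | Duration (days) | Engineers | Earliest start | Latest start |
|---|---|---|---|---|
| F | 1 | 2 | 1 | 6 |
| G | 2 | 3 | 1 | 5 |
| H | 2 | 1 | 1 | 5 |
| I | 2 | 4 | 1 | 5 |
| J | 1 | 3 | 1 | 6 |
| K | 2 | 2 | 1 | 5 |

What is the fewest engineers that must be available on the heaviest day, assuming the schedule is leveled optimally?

5

Early-start (F@1, G@1, H@1, I@1, J@1, K@1) gives peak 15: d1:15  d2:10  d3:0  d4:0  d5:0  d6:0.
Shift H→2, I→3, J→5, K→5.
Schedule F@1, G@1, H@2, I@3, J@5, K@5: d1:5  d2:4  d3:5  d4:4  d5:5  d6:2 — peak 5.
Total engineer-days = 25 over 6 days ⇒ peak ≥ ⌈25/6⌉ = 5, so 5 is optimal.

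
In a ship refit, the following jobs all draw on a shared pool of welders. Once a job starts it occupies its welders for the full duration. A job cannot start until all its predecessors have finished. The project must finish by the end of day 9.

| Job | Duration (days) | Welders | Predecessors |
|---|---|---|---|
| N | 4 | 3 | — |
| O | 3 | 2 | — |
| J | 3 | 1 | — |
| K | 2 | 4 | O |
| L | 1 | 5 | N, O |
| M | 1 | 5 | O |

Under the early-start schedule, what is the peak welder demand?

12

Early-start schedule: N@1, O@1, J@1, K@4, L@5, M@4.
Load per day: day 1: 6, day 2: 6, day 3: 6, day 4: 12, day 5: 9, day 6: 0, day 7: 0, day 8: 0, day 9: 0.
Peak is 12.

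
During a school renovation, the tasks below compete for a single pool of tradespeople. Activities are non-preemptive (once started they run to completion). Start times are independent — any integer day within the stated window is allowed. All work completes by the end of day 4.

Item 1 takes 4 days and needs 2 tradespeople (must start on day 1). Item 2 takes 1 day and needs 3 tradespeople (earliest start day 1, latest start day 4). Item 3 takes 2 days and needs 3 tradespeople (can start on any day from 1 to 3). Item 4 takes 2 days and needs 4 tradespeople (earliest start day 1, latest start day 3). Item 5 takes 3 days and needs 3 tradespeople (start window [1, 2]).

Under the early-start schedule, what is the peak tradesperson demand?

15

Early-start schedule: Item 1@1, Item 2@1, Item 3@1, Item 4@1, Item 5@1.
Load per day: day 1: 15, day 2: 12, day 3: 5, day 4: 2.
Peak is 15.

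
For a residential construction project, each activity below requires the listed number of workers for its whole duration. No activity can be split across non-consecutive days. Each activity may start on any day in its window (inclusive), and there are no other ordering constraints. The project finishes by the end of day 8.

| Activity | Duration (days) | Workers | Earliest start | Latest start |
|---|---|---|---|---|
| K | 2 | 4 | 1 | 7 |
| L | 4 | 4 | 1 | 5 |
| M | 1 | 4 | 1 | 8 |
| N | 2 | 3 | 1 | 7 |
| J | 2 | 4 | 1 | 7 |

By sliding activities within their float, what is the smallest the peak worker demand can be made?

8

Early-start (K@1, L@1, M@1, N@1, J@1) gives peak 19: d1:19  d2:15  d3:4  d4:4  d5:0  d6:0  d7:0  d8:0.
Shift M→3, N→4, J→5.
Schedule K@1, L@1, M@3, N@4, J@5: d1:8  d2:8  d3:8  d4:7  d5:7  d6:4  d7:0  d8:0 — peak 8.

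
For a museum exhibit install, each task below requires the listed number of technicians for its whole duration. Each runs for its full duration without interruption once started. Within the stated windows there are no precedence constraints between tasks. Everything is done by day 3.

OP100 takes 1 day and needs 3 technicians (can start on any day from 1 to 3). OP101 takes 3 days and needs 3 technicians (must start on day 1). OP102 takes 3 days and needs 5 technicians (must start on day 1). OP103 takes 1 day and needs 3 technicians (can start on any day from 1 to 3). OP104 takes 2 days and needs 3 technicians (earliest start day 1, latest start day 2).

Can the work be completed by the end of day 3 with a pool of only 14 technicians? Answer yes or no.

yes

Schedule OP100@1, OP101@1, OP102@1, OP103@1, OP104@2: d1:14  d2:11  d3:11 — peak 14 ≤ 14.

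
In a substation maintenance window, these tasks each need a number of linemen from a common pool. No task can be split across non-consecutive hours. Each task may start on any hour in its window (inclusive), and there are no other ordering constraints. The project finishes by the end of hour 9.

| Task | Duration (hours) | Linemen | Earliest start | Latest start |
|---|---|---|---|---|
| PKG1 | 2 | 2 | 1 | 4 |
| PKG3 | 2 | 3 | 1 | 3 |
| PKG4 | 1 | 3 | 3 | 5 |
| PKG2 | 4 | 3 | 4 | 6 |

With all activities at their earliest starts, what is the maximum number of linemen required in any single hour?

5

Early-start schedule: PKG1@1, PKG3@1, PKG4@3, PKG2@4.
Load per hour: hour 1: 5, hour 2: 5, hour 3: 3, hour 4: 3, hour 5: 3, hour 6: 3, hour 7: 3, hour 8: 0, hour 9: 0.
Peak is 5.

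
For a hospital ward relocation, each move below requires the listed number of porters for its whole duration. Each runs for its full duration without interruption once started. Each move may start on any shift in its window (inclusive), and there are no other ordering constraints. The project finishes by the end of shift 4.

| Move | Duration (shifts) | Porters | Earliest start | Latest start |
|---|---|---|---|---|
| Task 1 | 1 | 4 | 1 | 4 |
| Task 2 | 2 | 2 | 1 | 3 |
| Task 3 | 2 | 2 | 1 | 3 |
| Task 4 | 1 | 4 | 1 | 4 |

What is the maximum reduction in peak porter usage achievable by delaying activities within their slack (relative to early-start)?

8

Early-start peak: s1:12  s2:4  s3:0  s4:0 ⇒ 12.
Leveled (Task 1@1, Task 2@2, Task 3@2, Task 4@4): s1:4  s2:4  s3:4  s4:4 ⇒ 4.
Reduction 12 − 4 = 8.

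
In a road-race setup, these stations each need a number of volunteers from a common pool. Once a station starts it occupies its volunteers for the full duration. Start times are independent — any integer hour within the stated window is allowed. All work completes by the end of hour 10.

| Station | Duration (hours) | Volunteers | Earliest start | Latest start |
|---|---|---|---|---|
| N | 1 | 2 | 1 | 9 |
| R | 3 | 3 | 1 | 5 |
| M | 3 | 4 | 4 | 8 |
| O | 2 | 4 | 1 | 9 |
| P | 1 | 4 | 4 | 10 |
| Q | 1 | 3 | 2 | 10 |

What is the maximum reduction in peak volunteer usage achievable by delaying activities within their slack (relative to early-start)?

5

Early-start peak: h1:9  h2:10  h3:3  h4:8  h5:4  h6:4  h7:0  h8:0  h9:0  h10:0 ⇒ 10.
Leveled (N@1, R@1, M@4, O@7, P@9, Q@10): h1:5  h2:3  h3:3  h4:4  h5:4  h6:4  h7:4  h8:4  h9:4  h10:3 ⇒ 5.
Reduction 10 − 5 = 5.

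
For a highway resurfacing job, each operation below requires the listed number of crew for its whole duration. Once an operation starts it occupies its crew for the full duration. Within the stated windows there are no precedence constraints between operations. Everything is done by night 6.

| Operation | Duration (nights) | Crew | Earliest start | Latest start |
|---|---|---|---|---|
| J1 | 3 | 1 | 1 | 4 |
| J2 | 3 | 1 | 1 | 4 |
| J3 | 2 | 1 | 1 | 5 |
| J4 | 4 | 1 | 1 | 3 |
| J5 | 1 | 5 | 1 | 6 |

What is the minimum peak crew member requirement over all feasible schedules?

5

Early-start (J1@1, J2@1, J3@1, J4@1, J5@1) gives peak 9: n1:9  n2:4  n3:3  n4:1  n5:0  n6:0.
Shift J5→5.
Schedule J1@1, J2@1, J3@1, J4@1, J5@5: n1:4  n2:4  n3:3  n4:1  n5:5  n6:0 — peak 5.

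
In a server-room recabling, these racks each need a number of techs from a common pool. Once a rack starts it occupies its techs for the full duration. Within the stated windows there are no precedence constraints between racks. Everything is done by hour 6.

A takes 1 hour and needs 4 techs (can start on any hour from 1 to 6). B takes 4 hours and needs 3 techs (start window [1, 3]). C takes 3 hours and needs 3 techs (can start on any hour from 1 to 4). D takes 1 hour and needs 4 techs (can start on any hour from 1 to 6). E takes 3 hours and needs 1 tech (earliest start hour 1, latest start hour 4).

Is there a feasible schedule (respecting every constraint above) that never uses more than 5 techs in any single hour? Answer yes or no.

Total tech-hours = 32; over 6 hours the average is 32/6 > 5, so some hour must exceed 5.

no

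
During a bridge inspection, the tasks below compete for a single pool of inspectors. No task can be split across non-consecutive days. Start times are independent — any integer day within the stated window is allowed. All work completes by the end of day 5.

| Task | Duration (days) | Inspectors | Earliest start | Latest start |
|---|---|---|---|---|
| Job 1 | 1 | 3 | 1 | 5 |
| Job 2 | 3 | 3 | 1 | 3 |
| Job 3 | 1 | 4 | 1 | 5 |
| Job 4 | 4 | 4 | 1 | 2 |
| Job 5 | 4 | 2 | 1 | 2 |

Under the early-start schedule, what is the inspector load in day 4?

At early start, day 4 has: Job 4, Job 5.
Demand: 4 + 2 = 6.

6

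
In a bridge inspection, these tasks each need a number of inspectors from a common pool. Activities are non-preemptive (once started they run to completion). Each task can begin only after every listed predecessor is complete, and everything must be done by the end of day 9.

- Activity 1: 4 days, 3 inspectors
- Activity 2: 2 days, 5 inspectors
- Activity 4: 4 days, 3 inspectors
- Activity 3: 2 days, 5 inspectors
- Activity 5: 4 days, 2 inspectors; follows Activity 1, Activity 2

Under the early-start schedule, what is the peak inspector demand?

16

Early-start schedule: Activity 1@1, Activity 2@1, Activity 4@1, Activity 3@1, Activity 5@5.
Load per day: day 1: 16, day 2: 16, day 3: 6, day 4: 6, day 5: 2, day 6: 2, day 7: 2, day 8: 2, day 9: 0.
Peak is 16.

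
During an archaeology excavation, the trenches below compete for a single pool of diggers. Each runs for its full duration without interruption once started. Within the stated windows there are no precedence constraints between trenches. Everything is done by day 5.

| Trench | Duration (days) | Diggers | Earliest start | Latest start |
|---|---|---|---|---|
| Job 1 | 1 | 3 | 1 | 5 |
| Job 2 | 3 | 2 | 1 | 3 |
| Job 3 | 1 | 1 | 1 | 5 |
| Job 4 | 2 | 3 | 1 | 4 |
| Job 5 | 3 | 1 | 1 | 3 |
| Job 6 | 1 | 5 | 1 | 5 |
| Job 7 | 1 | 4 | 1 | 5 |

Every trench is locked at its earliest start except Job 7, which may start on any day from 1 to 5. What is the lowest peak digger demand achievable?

15

Job 7@1: d1:19  d2:6  d3:3  d4:0  d5:0 → peak 19
Job 7@2: d1:15  d2:10  d3:3  d4:0  d5:0 → peak 15
Job 7@3: d1:15  d2:6  d3:7  d4:0  d5:0 → peak 15
Job 7@4: d1:15  d2:6  d3:3  d4:4  d5:0 → peak 15
Job 7@5: d1:15  d2:6  d3:3  d4:0  d5:4 → peak 15
Best is Job 7@2, peak 15.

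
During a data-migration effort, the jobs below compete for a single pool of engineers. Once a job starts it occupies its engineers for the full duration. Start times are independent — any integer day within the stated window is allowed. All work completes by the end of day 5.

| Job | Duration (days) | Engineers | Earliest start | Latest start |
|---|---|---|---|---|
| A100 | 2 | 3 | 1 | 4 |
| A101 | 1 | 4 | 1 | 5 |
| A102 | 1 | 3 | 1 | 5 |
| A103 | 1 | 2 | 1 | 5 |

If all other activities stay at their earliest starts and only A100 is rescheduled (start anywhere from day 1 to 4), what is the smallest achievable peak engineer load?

A100@1: d1:12  d2:3  d3:0  d4:0  d5:0 → peak 12
A100@2: d1:9  d2:3  d3:3  d4:0  d5:0 → peak 9
A100@3: d1:9  d2:0  d3:3  d4:3  d5:0 → peak 9
A100@4: d1:9  d2:0  d3:0  d4:3  d5:3 → peak 9
Best is A100@2, peak 9.

9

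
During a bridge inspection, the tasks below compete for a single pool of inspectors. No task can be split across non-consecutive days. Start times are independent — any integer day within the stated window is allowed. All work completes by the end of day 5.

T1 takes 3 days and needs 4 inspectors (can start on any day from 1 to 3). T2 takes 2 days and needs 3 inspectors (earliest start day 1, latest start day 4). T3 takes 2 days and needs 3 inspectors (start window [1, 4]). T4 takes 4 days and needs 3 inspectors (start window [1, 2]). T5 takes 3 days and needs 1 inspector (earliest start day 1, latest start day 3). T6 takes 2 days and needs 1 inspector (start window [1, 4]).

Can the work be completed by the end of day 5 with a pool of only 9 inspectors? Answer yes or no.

yes

Schedule T1@1, T2@4, T3@4, T4@1, T5@1, T6@1: d1:9  d2:9  d3:8  d4:9  d5:6 — peak 9 ≤ 9.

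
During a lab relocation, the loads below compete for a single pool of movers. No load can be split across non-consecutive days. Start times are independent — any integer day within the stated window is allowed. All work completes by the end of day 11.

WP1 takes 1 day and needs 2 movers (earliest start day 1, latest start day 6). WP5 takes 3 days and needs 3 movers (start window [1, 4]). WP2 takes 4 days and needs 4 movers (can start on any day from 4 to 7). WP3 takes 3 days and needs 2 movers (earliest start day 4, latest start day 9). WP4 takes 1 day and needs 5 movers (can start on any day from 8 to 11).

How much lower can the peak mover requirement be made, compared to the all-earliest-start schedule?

Early-start peak: d1:5  d2:3  d3:3  d4:6  d5:6  d6:6  d7:4  d8:5  d9:0  d10:0  d11:0 ⇒ 6.
Leveled (WP1@1, WP5@1, WP2@4, WP3@8, WP4@11): d1:5  d2:3  d3:3  d4:4  d5:4  d6:4  d7:4  d8:2  d9:2  d10:2  d11:5 ⇒ 5.
Reduction 6 − 5 = 1.

1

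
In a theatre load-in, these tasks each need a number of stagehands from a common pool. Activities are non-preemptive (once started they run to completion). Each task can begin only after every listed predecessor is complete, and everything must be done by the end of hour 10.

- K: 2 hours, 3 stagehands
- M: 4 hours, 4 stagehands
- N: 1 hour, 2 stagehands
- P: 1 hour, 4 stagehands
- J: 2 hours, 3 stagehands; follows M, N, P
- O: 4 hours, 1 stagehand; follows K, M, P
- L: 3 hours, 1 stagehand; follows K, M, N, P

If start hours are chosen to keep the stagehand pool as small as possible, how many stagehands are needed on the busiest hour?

Early-start (K@1, M@1, N@1, P@1, J@5, O@5, L@5) gives peak 13: h1:13  h2:7  h3:4  h4:4  h5:5  h6:5  h7:2  h8:1  h9:0  h10:0.
Shift N→3, P→5, J→6, O→6, L→6.
Schedule K@1, M@1, N@3, P@5, J@6, O@6, L@6: h1:7  h2:7  h3:6  h4:4  h5:4  h6:5  h7:5  h8:2  h9:1  h10:0 — peak 7.

7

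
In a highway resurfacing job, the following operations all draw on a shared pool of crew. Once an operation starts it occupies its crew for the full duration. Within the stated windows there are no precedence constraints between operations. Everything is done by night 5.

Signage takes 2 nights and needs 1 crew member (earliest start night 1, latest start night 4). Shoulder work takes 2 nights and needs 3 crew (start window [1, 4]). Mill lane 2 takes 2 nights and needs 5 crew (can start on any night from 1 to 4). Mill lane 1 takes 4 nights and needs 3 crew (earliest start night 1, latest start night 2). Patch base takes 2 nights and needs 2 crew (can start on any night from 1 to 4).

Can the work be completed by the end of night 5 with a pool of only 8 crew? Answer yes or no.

The minimum achievable peak is 9; 8 < 9, so no feasible schedule stays within the cap.

no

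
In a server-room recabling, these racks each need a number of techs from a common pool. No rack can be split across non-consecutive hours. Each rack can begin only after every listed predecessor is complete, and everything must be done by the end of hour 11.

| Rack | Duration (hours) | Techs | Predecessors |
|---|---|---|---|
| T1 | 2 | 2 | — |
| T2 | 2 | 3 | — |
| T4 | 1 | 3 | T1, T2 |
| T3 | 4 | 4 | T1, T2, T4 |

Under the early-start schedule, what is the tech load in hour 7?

4

At early start, hour 7 has: T3.
Demand: 4 = 4.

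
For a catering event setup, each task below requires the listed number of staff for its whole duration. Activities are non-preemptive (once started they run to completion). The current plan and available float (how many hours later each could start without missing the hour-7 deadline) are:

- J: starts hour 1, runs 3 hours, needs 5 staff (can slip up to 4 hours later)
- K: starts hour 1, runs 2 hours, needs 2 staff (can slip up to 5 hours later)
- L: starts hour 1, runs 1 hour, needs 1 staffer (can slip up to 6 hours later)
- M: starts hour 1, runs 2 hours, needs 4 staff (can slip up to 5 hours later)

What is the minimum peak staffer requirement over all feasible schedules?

Early-start (J@1, K@1, L@1, M@1) gives peak 12: h1:12  h2:11  h3:5  h4:0  h5:0  h6:0  h7:0.
Shift K→4, L→4, M→6.
Schedule J@1, K@4, L@4, M@6: h1:5  h2:5  h3:5  h4:3  h5:2  h6:4  h7:4 — peak 5.

5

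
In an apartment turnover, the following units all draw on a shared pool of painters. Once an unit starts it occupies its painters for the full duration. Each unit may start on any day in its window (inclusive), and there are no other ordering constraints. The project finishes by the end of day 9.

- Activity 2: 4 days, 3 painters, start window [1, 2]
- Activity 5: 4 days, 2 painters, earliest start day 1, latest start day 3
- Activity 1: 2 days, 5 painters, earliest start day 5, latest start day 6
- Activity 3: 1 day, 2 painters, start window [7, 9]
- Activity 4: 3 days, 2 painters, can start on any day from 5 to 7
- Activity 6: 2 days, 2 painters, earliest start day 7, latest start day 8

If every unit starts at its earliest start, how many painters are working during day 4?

5

At early start, day 4 has: Activity 2, Activity 5.
Demand: 3 + 2 = 5.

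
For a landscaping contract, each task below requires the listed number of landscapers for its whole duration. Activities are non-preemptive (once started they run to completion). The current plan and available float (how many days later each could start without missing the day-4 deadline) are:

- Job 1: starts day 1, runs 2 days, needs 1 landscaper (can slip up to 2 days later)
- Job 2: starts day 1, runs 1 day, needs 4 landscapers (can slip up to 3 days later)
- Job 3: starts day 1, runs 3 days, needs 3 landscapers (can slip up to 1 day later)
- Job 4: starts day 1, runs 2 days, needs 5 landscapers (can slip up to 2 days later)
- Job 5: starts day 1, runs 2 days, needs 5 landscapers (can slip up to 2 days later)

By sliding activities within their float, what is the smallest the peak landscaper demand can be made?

9

Early-start (Job 1@1, Job 2@1, Job 3@1, Job 4@1, Job 5@1) gives peak 18: d1:18  d2:14  d3:3  d4:0.
Shift Job 2→4, Job 5→3.
Schedule Job 1@1, Job 2@4, Job 3@1, Job 4@1, Job 5@3: d1:9  d2:9  d3:8  d4:9 — peak 9.
Total landscaper-days = 35 over 4 days ⇒ peak ≥ ⌈35/4⌉ = 9, so 9 is optimal.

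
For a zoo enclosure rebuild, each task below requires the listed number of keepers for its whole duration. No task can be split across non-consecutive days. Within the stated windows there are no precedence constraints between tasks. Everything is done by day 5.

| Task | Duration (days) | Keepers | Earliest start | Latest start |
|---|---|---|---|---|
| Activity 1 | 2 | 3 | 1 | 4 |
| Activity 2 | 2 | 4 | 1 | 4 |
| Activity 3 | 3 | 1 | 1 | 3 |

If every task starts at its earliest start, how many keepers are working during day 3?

At early start, day 3 has: Activity 3.
Demand: 1 = 1.

1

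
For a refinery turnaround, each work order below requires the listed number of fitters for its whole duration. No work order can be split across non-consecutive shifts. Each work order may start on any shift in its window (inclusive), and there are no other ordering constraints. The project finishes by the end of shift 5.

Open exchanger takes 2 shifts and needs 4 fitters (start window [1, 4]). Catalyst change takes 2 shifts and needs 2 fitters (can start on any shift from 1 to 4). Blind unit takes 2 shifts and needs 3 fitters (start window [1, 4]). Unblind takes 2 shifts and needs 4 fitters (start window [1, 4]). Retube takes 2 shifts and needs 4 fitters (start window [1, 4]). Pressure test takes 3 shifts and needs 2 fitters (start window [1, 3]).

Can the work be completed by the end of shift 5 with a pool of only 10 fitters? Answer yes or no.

Schedule Open exchanger@1, Catalyst change@1, Blind unit@1, Unblind@3, Retube@3, Pressure test@3: s1:9  s2:9  s3:10  s4:10  s5:2 — peak 10 ≤ 10.

yes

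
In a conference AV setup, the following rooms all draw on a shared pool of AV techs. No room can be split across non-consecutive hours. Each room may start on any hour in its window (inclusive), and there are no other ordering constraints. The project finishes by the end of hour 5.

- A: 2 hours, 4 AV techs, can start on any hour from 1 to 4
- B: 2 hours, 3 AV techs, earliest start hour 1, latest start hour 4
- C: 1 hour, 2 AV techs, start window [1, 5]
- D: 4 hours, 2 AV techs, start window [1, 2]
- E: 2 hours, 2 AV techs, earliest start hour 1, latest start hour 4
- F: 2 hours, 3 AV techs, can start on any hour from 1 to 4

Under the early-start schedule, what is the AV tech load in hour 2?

14

At early start, hour 2 has: A, B, D, E, F.
Demand: 4 + 3 + 2 + 2 + 3 = 14.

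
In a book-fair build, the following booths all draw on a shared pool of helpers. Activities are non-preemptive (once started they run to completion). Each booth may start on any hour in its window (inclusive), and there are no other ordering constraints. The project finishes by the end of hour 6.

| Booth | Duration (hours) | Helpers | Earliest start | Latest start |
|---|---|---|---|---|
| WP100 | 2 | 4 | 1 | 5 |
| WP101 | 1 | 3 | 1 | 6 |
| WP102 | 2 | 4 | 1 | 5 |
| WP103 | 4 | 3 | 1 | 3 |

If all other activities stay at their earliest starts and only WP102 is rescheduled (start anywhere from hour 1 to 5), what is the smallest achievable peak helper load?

10

WP102@1: h1:14  h2:11  h3:3  h4:3  h5:0  h6:0 → peak 14
WP102@2: h1:10  h2:11  h3:7  h4:3  h5:0  h6:0 → peak 11
WP102@3: h1:10  h2:7  h3:7  h4:7  h5:0  h6:0 → peak 10
WP102@4: h1:10  h2:7  h3:3  h4:7  h5:4  h6:0 → peak 10
WP102@5: h1:10  h2:7  h3:3  h4:3  h5:4  h6:4 → peak 10
Best is WP102@3, peak 10.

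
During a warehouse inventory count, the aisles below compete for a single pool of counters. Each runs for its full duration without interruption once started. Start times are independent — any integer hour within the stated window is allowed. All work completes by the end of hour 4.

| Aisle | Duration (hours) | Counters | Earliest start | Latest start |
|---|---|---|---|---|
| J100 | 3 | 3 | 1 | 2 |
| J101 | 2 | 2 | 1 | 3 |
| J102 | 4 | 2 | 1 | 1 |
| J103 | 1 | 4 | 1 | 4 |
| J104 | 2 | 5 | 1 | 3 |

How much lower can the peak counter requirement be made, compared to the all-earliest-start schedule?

Early-start peak: h1:16  h2:12  h3:5  h4:2 ⇒ 16.
Leveled (J100@1, J101@3, J102@1, J103@4, J104@1): h1:10  h2:10  h3:7  h4:8 ⇒ 10.
Reduction 16 − 10 = 6.

6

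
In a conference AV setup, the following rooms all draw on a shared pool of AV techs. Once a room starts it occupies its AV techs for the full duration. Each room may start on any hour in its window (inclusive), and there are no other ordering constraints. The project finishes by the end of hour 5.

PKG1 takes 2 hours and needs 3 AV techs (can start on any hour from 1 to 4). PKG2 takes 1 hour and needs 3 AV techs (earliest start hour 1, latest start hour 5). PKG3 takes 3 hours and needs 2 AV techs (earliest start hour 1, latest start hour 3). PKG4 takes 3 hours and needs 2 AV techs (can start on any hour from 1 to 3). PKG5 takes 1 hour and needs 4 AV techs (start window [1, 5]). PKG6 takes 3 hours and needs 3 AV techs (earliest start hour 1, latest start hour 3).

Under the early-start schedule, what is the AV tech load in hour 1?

17

At early start, hour 1 has: PKG1, PKG2, PKG3, PKG4, PKG5, PKG6.
Demand: 3 + 3 + 2 + 2 + 4 + 3 = 17.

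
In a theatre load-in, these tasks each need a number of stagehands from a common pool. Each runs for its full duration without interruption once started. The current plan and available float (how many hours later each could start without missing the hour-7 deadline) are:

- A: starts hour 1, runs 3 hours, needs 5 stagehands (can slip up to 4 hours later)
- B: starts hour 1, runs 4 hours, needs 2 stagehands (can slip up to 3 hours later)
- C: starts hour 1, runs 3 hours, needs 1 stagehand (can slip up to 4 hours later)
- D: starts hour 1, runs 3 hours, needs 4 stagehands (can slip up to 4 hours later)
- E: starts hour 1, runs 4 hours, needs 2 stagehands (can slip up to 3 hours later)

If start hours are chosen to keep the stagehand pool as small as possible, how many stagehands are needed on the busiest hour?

7

Early-start (A@1, B@1, C@1, D@1, E@1) gives peak 14: h1:14  h2:14  h3:14  h4:4  h5:0  h6:0  h7:0.
Shift C→4, D→5, E→4.
Schedule A@1, B@1, C@4, D@5, E@4: h1:7  h2:7  h3:7  h4:5  h5:7  h6:7  h7:6 — peak 7.
Total stagehand-hours = 46 over 7 hours ⇒ peak ≥ ⌈46/7⌉ = 7, so 7 is optimal.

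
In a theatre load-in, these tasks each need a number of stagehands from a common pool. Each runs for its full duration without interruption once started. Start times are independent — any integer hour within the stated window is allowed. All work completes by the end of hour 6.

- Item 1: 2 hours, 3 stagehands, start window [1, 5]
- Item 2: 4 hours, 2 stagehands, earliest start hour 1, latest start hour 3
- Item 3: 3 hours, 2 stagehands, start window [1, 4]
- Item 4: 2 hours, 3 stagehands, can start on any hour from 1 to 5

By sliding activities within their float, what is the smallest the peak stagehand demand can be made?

5

Early-start (Item 1@1, Item 2@1, Item 3@1, Item 4@1) gives peak 10: h1:10  h2:10  h3:4  h4:2  h5:0  h6:0.
Shift Item 3→3, Item 4→5.
Schedule Item 1@1, Item 2@1, Item 3@3, Item 4@5: h1:5  h2:5  h3:4  h4:4  h5:5  h6:3 — peak 5.
Total stagehand-hours = 26 over 6 hours ⇒ peak ≥ ⌈26/6⌉ = 5, so 5 is optimal.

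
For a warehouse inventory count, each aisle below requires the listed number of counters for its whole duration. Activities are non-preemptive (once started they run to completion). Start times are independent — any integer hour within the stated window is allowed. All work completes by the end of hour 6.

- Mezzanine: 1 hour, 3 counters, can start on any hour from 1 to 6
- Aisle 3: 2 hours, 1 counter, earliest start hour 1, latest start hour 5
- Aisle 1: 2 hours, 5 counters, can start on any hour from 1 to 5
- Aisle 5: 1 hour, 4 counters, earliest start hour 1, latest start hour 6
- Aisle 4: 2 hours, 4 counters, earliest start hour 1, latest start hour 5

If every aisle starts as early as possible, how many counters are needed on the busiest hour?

17

Early-start schedule: Mezzanine@1, Aisle 3@1, Aisle 1@1, Aisle 5@1, Aisle 4@1.
Load per hour: hour 1: 17, hour 2: 10, hour 3: 0, hour 4: 0, hour 5: 0, hour 6: 0.
Peak is 17.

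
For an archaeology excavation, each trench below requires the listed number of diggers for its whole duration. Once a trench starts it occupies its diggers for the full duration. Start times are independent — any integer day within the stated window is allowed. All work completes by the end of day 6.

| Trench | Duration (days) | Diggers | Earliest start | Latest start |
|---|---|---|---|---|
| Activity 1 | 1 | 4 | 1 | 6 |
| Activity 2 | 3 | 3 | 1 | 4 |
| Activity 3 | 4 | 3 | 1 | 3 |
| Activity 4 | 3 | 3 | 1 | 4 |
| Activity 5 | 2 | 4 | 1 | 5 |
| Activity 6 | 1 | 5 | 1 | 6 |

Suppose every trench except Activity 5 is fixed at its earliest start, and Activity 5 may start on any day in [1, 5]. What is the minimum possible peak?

Activity 5@1: d1:22  d2:13  d3:9  d4:3  d5:0  d6:0 → peak 22
Activity 5@2: d1:18  d2:13  d3:13  d4:3  d5:0  d6:0 → peak 18
Activity 5@3: d1:18  d2:9  d3:13  d4:7  d5:0  d6:0 → peak 18
Activity 5@4: d1:18  d2:9  d3:9  d4:7  d5:4  d6:0 → peak 18
Activity 5@5: d1:18  d2:9  d3:9  d4:3  d5:4  d6:4 → peak 18
Best is Activity 5@2, peak 18.

18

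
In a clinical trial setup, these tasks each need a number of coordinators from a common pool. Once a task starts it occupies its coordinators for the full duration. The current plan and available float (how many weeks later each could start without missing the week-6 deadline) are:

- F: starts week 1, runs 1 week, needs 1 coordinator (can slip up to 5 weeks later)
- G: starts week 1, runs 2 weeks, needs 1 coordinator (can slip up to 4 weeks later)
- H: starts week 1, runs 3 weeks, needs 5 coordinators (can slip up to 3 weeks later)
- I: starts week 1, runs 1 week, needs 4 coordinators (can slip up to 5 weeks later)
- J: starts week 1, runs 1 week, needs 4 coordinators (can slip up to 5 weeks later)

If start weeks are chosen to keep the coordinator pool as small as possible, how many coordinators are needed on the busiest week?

5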